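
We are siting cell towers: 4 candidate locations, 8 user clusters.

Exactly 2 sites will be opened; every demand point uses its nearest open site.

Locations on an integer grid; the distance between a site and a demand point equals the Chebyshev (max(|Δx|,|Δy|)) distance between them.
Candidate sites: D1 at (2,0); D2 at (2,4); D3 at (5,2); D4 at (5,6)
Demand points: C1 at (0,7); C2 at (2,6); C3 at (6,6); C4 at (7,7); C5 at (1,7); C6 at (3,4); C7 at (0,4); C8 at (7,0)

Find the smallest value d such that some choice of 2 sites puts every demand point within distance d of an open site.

Open {D1, D2}.
  Farthest demand point is C4 at distance 5 (to D2); all others are ≤ 5.
With {D1, D3} the worst case is 5.
With {D1, D4} the worst case is 5.
No size-2 selection achieves below 5.

5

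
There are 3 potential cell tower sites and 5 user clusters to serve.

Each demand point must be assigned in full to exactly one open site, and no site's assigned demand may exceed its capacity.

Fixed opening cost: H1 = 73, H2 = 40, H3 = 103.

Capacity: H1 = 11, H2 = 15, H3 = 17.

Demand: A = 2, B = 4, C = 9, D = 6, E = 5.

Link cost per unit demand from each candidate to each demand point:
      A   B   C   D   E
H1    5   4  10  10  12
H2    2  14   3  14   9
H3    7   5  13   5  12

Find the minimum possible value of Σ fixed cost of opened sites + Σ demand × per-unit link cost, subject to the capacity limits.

Open {H2, H3}; cheapest assignment that respects the capacities:
  H2 (cap 15, load 14): C, E — cost 9×3 + 5×9 = 72
  H3 (cap 17, load 12): A, B, D — cost 2×7 + 4×5 + 6×5 = 64
  Shipping 136, fixed 143 → total 279.
  Any other capacity-feasible assignment to {H2, H3} ships for at least 136.
Compare {H1, H2}: its best feasible assignment gives total 310.
Compare {H1, H2, H3}: its best feasible assignment gives total 344.
Every other set of open sites that can feasibly serve all demand totals ≥ 310 even under its best assignment. Minimum: 279.

279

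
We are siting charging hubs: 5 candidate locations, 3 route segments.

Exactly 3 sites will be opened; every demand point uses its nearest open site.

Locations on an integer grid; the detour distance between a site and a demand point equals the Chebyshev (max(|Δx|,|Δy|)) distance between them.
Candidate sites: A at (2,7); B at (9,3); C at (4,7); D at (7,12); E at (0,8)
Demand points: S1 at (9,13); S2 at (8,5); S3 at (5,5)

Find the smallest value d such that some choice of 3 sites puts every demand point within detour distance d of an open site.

Open {B, C, D}.
  Farthest demand point is S1 at detour distance 2 (to D); all others are ≤ 2.
With {A, B, D} the worst case is 3.
With {A, C, D} the worst case is 4.
No size-3 selection achieves below 2.

2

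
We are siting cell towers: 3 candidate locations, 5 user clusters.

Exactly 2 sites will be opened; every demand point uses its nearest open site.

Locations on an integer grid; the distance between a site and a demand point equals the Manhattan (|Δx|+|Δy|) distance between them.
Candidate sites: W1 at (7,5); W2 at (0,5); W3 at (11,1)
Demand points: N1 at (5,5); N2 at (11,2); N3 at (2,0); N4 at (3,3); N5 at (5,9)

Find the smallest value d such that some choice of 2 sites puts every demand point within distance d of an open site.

Open {W1, W2}.
  Farthest demand point is N2 at distance 7 (to W1); all others are ≤ 7.
With {W2, W3} the worst case is 9.
With {W1, W3} the worst case is 10.
No size-2 selection achieves below 7.

7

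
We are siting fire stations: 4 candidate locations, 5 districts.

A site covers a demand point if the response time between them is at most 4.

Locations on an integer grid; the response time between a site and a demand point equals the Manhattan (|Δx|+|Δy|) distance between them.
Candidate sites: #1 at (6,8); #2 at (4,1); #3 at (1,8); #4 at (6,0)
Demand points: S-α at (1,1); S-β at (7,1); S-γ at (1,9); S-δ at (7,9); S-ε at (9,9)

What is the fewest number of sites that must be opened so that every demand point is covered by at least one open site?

Coverage sets (demand points within 4 of each site):
  #1: {S-δ, S-ε}
  #2: {S-α, S-β}
  #3: {S-γ}
  #4: {S-β}
No 2 sites suffice: every size-2 union leaves at least one demand point uncovered.
But {#1, #2, #3} covers everything, so the minimum is 3.

3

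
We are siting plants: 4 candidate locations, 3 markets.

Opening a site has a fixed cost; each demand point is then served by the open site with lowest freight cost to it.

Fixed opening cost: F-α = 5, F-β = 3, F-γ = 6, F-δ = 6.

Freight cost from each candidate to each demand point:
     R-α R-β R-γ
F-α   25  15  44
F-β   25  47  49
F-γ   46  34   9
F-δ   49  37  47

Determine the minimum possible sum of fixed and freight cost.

60

Open {F-α, F-γ}: assign each demand point to its cheapest open site.
  R-α→F-α 25, R-β→F-α 15, R-γ→F-γ 9
  freight cost 49, fixed 11 → total 60.
Compare {F-α, F-β, F-γ}: freight cost 49 + fixed 14 = 63.
Compare {F-α, F-γ, F-δ}: freight cost 49 + fixed 17 = 66.
Compare {F-α, F-β, F-γ, F-δ}: freight cost 49 + fixed 20 = 69.
All other subsets cost ≥ 63. Minimum total cost: 60.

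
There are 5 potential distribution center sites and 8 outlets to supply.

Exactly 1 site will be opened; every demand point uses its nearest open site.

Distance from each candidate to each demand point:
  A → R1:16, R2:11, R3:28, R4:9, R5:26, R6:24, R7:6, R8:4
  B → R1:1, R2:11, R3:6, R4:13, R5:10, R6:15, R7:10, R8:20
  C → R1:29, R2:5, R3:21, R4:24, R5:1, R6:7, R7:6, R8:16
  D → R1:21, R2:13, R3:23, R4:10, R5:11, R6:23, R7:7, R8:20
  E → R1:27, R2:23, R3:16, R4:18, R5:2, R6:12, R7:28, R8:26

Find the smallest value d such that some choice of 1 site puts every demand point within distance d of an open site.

Open {B}.
  Farthest demand point is R8 at distance 20 (to B); all others are ≤ 20.
With {D} the worst case is 23.
With {A} the worst case is 28.
No size-1 selection achieves below 20.

20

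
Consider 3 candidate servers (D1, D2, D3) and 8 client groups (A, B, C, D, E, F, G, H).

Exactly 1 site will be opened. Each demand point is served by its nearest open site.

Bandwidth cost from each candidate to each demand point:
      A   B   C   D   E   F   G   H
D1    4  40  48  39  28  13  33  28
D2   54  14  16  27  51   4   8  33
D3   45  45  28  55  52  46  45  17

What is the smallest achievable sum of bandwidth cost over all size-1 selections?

Open {D2}.
  A→D2 54, B→D2 14, C→D2 16, D→D2 27, E→D2 51, F→D2 4, G→D2 8, H→D2 33  ⇒ total 207.
Compare {D1}: total 233.
Compare {D3}: total 333.

207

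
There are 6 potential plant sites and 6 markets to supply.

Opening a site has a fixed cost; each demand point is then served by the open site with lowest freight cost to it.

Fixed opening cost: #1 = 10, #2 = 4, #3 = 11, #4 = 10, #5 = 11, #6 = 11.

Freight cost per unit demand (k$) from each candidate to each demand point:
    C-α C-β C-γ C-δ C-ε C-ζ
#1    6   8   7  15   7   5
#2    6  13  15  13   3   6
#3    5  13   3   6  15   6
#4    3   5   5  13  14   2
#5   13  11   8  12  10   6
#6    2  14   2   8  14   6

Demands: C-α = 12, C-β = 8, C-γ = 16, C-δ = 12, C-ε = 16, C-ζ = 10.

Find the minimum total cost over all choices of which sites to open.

272

Open {#2, #3, #4, #6}: assign each demand point to its cheapest open site.
  C-α→#6 12×2=24, C-β→#4 8×5=40, C-γ→#6 16×2=32, C-δ→#3 12×6=72, C-ε→#2 16×3=48, C-ζ→#4 10×2=20
  freight cost 236, fixed 36 → total 272.
Compare {#1, #2, #3, #4, #6}: freight cost 236 + fixed 46 = 282.
Compare {#2, #3, #4, #5, #6}: freight cost 236 + fixed 47 = 283.
Compare {#2, #4, #6}: freight cost 260 + fixed 25 = 285.
All other subsets cost ≥ 282. Minimum total cost: 272.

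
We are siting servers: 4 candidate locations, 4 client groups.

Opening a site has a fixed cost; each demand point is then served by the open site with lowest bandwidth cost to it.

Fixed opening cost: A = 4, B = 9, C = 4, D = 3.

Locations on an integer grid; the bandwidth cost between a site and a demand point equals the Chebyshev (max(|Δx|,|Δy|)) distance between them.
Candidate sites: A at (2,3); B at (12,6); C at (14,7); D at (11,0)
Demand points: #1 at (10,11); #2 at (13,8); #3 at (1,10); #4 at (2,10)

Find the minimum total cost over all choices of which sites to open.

27

Open {A, C}: assign each demand point to its cheapest open site.
  #1→C 4, #2→C 1, #3→A 7, #4→A 7
  bandwidth cost 19, fixed 8 → total 27.
Compare {A, C, D}: bandwidth cost 19 + fixed 11 = 30.
Compare {C, D}: bandwidth cost 25 + fixed 7 = 32.
Compare {C}: bandwidth cost 30 + fixed 4 = 34.
All other subsets cost ≥ 30. Minimum total cost: 27.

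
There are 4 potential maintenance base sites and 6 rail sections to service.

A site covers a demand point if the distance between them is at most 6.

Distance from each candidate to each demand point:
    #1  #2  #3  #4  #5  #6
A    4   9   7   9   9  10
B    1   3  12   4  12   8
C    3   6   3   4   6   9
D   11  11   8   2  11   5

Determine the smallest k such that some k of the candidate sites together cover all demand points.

Coverage sets (demand points within 6 of each site):
  A: {#1}
  B: {#1, #2, #4}
  C: {#1, #2, #3, #4, #5}
  D: {#4, #6}
No single site covers all 6 demand points.
But {C, D} covers everything, so the minimum is 2.

2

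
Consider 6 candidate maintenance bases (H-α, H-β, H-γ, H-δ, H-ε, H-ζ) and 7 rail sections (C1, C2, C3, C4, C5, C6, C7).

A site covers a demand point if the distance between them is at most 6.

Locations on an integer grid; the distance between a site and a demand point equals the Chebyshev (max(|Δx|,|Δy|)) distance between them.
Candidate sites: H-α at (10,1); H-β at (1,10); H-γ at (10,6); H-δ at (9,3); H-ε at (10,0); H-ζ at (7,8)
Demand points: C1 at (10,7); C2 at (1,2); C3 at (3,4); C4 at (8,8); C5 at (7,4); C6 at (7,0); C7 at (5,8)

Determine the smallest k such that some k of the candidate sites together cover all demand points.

Coverage sets (demand points within 6 of each site):
  H-α: {C1, C5, C6}
  H-β: {C3, C5, C7}
  H-γ: {C1, C4, C5, C6, C7}
  H-δ: {C1, C3, C4, C5, C6, C7}
  H-ε: {C5, C6}
  H-ζ: {C1, C2, C3, C4, C5, C7}
No single site covers all 7 demand points.
But {H-α, H-ζ} covers everything, so the minimum is 2.

2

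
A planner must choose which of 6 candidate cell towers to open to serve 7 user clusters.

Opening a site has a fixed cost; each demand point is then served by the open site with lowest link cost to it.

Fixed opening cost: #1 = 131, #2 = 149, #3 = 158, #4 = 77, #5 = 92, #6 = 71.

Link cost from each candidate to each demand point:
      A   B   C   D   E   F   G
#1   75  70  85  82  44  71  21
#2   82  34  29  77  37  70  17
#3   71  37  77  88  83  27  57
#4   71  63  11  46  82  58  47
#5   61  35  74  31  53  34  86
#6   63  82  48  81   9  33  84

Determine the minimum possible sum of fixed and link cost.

420

Open {#4, #6}: assign each demand point to its cheapest open site.
  A→#6 63, B→#4 63, C→#4 11, D→#4 46, E→#6 9, F→#6 33, G→#4 47
  link cost 272, fixed 148 → total 420.
Compare {#4, #5}: link cost 272 + fixed 169 = 441.
Compare {#4}: link cost 378 + fixed 77 = 455.
Compare {#5, #6}: link cost 301 + fixed 163 = 464.
All other subsets cost ≥ 441. Minimum total cost: 420.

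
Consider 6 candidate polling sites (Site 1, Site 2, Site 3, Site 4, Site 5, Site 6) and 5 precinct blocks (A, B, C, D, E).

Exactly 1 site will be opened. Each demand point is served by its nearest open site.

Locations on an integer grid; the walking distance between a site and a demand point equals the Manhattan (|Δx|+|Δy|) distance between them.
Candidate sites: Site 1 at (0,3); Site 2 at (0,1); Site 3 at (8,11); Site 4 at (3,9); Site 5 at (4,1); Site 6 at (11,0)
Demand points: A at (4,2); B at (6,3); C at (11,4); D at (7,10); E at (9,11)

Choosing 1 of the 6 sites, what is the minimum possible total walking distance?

Open {Site 3}.
  A→Site 3 13, B→Site 3 10, C→Site 3 10, D→Site 3 2, E→Site 3 1  ⇒ total 36.
Compare {Site 5}: total 42.
Compare {Site 4}: total 43.
No size-1 selection does better; minimum is 36.

36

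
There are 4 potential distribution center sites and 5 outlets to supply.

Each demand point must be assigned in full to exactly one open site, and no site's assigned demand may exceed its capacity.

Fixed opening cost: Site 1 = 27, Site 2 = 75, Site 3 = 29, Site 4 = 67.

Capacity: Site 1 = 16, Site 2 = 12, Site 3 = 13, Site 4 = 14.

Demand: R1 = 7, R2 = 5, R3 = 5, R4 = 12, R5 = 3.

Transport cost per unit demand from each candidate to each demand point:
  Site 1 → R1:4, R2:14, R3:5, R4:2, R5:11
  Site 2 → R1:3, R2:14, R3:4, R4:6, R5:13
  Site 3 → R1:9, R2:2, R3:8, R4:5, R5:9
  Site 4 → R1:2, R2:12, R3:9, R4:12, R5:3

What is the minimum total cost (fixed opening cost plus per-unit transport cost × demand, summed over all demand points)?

220

Open {Site 1, Site 3, Site 4}; cheapest assignment that respects the capacities:
  Site 1 (cap 16, load 12): R4 — cost 12×2 = 24
  Site 3 (cap 13, load 10): R2, R3 — cost 5×2 + 5×8 = 50
  Site 4 (cap 14, load 10): R1, R5 — cost 7×2 + 3×3 = 23
  Shipping 97, fixed 123 → total 220.
  Any other capacity-feasible assignment to {Site 1, Site 3, Site 4} ships for at least 97.
Compare {Site 1, Site 2, Site 3}: its best feasible assignment gives total 233.
Compare {Site 1, Site 2, Site 3, Site 4}: its best feasible assignment gives total 275.
Every other set of open sites that can feasibly serve all demand totals ≥ 233 even under its best assignment. Minimum: 220.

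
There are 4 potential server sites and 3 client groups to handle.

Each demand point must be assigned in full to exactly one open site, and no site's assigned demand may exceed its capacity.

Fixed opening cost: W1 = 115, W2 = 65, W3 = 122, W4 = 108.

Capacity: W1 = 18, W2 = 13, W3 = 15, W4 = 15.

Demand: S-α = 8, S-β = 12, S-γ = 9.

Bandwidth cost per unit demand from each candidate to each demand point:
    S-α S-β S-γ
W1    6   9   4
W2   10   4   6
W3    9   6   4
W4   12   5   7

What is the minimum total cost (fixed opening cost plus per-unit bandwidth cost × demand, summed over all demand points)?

312

Open {W1, W2}; cheapest assignment that respects the capacities:
  W1 (cap 18, load 17): S-α, S-γ — cost 8×6 + 9×4 = 84
  W2 (cap 13, load 12): S-β — cost 12×4 = 48
  Shipping 132, fixed 180 → total 312.
  Any other capacity-feasible assignment to {W1, W2} ships for at least 132.
Compare {W1, W4}: its best feasible assignment gives total 367.
Compare {W1, W3}: its best feasible assignment gives total 393.
Every other set of open sites that can feasibly serve all demand totals ≥ 367 even under its best assignment. Minimum: 312.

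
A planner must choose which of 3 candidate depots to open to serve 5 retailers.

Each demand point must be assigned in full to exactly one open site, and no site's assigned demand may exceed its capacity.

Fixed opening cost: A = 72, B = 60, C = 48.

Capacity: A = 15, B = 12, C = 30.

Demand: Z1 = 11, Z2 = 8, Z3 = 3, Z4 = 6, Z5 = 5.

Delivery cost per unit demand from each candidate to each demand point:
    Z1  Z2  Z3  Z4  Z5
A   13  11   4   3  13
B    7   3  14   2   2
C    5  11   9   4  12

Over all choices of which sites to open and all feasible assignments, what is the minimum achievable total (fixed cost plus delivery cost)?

Open {B, C}; cheapest assignment that respects the capacities:
  B (cap 12, load 8): Z2 — cost 8×3 = 24
  C (cap 30, load 25): Z1, Z3, Z4, Z5 — cost 11×5 + 3×9 + 6×4 + 5×12 = 166
  Shipping 190, fixed 108 → total 298.
  Any other capacity-feasible assignment to {B, C} ships for at least 190.
Compare {A, B, C}: its best feasible assignment gives total 349.
Compare {A, C}: its best feasible assignment gives total 353.
Every other set of open sites that can feasibly serve all demand totals ≥ 349 even under its best assignment. Minimum: 298.

298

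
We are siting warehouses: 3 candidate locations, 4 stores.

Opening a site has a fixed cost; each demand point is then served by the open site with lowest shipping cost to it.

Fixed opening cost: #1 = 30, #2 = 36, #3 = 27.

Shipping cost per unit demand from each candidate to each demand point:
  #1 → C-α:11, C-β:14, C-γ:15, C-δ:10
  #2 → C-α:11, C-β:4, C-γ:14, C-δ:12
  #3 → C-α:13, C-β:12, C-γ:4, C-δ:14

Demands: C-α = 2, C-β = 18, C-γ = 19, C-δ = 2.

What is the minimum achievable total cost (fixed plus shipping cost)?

Open {#2, #3}: assign each demand point to its cheapest open site.
  C-α→#2 2×11=22, C-β→#2 18×4=72, C-γ→#3 19×4=76, C-δ→#2 2×12=24
  shipping cost 194, fixed 63 → total 257.
Compare {#1, #2, #3}: shipping cost 190 + fixed 93 = 283.
Compare {#3}: shipping cost 346 + fixed 27 = 373.
Compare {#1, #3}: shipping cost 334 + fixed 57 = 391.
All other subsets cost ≥ 283. Minimum total cost: 257.

257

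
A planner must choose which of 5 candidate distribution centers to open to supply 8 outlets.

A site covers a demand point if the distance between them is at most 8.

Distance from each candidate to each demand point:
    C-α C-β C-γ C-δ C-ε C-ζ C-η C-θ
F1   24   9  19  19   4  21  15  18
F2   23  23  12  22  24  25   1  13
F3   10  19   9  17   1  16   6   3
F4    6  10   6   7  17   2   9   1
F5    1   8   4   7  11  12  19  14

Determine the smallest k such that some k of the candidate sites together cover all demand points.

3

Coverage sets (demand points within 8 of each site):
  F1: {C-ε}
  F2: {C-η}
  F3: {C-ε, C-η, C-θ}
  F4: {C-α, C-γ, C-δ, C-ζ, C-θ}
  F5: {C-α, C-β, C-γ, C-δ}
No 2 sites suffice: every size-2 union leaves at least one demand point uncovered.
But {F3, F4, F5} covers everything, so the minimum is 3.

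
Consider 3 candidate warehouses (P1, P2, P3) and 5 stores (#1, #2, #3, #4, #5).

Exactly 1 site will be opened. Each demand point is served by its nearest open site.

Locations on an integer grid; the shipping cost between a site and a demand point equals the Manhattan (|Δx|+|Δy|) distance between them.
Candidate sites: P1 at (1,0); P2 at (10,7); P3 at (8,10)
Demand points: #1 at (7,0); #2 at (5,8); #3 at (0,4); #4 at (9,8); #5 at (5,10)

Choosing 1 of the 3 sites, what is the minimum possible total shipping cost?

36

Open {P3}.
  #1→P3 11, #2→P3 5, #3→P3 14, #4→P3 3, #5→P3 3  ⇒ total 36.
Compare {P2}: total 39.
Compare {P1}: total 53.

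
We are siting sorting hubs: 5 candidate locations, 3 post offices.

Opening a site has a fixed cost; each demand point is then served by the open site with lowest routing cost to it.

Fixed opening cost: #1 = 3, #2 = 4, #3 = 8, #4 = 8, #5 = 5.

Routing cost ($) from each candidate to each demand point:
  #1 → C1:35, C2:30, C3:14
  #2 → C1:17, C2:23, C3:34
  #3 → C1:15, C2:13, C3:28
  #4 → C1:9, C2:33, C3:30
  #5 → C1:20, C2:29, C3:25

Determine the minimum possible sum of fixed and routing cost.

Open {#1, #3}: assign each demand point to its cheapest open site.
  C1→#3 15, C2→#3 13, C3→#1 14
  routing cost 42, fixed 11 → total 53.
Compare {#1, #3, #4}: routing cost 36 + fixed 19 = 55.
Compare {#1, #2, #3}: routing cost 42 + fixed 15 = 57.
Compare {#1, #3, #5}: routing cost 42 + fixed 16 = 58.
All other subsets cost ≥ 55. Minimum total cost: 53.

53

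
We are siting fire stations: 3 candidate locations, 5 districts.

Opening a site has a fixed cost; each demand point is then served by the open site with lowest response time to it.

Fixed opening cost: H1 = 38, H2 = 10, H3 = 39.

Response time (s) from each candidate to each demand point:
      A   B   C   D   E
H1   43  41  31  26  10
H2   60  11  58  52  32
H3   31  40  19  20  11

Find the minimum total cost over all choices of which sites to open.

Open {H2, H3}: assign each demand point to its cheapest open site.
  A→H3 31, B→H2 11, C→H3 19, D→H3 20, E→H3 11
  response time 92, fixed 49 → total 141.
Compare {H3}: response time 121 + fixed 39 = 160.
Compare {H1, H2}: response time 121 + fixed 48 = 169.
Compare {H1, H2, H3}: response time 91 + fixed 87 = 178.
All other subsets cost ≥ 160. Minimum total cost: 141.

141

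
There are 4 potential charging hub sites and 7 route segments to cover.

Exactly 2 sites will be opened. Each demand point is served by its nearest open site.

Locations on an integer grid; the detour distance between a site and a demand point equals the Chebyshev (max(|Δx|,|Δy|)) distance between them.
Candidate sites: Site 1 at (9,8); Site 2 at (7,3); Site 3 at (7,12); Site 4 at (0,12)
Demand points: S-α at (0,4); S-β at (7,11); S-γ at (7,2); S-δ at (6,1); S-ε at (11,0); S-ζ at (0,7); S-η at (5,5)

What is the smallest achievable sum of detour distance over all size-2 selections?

Open {Site 2, Site 3}.
  S-α→Site 2 7, S-β→Site 3 1, S-γ→Site 2 1, S-δ→Site 2 2, S-ε→Site 2 4, S-ζ→Site 2 7, S-η→Site 2 2  ⇒ total 24.
Compare {Site 1, Site 2}: total 26.
Compare {Site 2, Site 4}: total 28.
No size-2 selection does better; minimum is 24.

24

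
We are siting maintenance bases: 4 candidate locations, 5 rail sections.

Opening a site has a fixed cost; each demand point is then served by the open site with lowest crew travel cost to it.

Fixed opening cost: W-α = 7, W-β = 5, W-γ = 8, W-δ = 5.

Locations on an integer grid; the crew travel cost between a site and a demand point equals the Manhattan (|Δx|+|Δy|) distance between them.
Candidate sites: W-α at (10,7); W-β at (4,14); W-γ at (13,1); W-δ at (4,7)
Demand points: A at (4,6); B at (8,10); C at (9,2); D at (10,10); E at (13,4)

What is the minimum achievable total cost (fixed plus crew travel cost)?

33

Open {W-α, W-δ}: assign each demand point to its cheapest open site.
  A→W-δ 1, B→W-α 5, C→W-α 6, D→W-α 3, E→W-α 6
  crew travel cost 21, fixed 12 → total 33.
Compare {W-α}: crew travel cost 27 + fixed 7 = 34.
Compare {W-α, W-γ, W-δ}: crew travel cost 17 + fixed 20 = 37.
Compare {W-α, W-γ}: crew travel cost 23 + fixed 15 = 38.
All other subsets cost ≥ 34. Minimum total cost: 33.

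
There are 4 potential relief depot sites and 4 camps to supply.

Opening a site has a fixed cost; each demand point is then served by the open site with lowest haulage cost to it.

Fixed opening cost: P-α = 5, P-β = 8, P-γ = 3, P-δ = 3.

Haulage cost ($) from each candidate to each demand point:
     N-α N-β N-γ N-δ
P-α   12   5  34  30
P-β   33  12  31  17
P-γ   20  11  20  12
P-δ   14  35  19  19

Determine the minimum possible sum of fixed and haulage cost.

Open {P-α, P-γ}: assign each demand point to its cheapest open site.
  N-α→P-α 12, N-β→P-α 5, N-γ→P-γ 20, N-δ→P-γ 12
  haulage cost 49, fixed 8 → total 57.
Compare {P-α, P-γ, P-δ}: haulage cost 48 + fixed 11 = 59.
Compare {P-γ, P-δ}: haulage cost 56 + fixed 6 = 62.
Compare {P-α, P-δ}: haulage cost 55 + fixed 8 = 63.
All other subsets cost ≥ 59. Minimum total cost: 57.

57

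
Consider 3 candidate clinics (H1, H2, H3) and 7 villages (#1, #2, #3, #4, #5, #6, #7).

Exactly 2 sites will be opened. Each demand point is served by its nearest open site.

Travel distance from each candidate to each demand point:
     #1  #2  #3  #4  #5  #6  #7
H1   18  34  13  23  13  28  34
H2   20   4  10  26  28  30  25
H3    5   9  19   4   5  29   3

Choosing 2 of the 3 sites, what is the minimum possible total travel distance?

Open {H2, H3}.
  #1→H3 5, #2→H2 4, #3→H2 10, #4→H3 4, #5→H3 5, #6→H3 29, #7→H3 3  ⇒ total 60.
Compare {H1, H3}: total 67.
Compare {H1, H2}: total 121.

60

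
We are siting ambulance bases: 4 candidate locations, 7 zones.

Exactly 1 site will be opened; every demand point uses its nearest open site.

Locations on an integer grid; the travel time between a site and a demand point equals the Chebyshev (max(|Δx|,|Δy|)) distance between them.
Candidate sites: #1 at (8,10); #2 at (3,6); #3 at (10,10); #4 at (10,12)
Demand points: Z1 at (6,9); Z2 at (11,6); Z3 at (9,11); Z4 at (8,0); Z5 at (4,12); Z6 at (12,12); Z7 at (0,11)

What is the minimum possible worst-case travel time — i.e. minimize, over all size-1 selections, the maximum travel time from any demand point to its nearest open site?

Open {#2}.
  Farthest demand point is Z6 at travel time 9 (to #2); all others are ≤ 9.
With {#1} the worst case is 10.
With {#3} the worst case is 10.
No size-1 selection achieves below 9.

9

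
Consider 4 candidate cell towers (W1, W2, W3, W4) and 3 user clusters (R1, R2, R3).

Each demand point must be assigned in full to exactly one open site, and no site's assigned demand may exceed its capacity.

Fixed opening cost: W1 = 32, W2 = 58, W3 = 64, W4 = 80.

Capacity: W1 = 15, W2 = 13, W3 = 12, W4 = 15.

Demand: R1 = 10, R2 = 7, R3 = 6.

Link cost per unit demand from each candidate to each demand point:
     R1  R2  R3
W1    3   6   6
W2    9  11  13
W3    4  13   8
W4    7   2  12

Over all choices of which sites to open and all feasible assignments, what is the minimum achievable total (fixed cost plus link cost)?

Open {W1, W3}; cheapest assignment that respects the capacities:
  W1 (cap 15, load 13): R2, R3 — cost 7×6 + 6×6 = 78
  W3 (cap 12, load 10): R1 — cost 10×4 = 40
  Shipping 118, fixed 96 → total 214.
  Any other capacity-feasible assignment to {W1, W3} ships for at least 118.
Compare {W1, W4}: its best feasible assignment gives total 228.
Compare {W1, W2}: its best feasible assignment gives total 258.
Every other set of open sites that can feasibly serve all demand totals ≥ 228 even under its best assignment. Minimum: 214.

214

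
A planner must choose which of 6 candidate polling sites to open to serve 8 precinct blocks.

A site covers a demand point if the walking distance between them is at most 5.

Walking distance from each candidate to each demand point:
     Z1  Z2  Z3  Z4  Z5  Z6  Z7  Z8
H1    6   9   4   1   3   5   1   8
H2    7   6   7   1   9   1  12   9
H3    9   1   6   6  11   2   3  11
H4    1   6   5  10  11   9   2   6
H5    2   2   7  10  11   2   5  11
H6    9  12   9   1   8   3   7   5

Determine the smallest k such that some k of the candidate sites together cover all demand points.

Coverage sets (demand points within 5 of each site):
  H1: {Z3, Z4, Z5, Z6, Z7}
  H2: {Z4, Z6}
  H3: {Z2, Z6, Z7}
  H4: {Z1, Z3, Z7}
  H5: {Z1, Z2, Z6, Z7}
  H6: {Z4, Z6, Z8}
No 2 sites suffice: every size-2 union leaves at least one demand point uncovered.
But {H1, H5, H6} covers everything, so the minimum is 3.

3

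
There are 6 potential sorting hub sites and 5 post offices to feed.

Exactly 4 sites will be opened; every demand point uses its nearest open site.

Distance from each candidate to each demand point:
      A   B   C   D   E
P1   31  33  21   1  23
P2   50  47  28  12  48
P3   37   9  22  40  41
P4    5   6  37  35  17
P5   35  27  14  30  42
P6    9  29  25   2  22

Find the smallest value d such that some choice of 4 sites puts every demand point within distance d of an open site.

Open {P1, P2, P4, P5}.
  Farthest demand point is E at distance 17 (to P4); all others are ≤ 17.
With {P1, P3, P4, P5} the worst case is 17.
With {P1, P4, P5, P6} the worst case is 17.
No size-4 selection achieves below 17.

17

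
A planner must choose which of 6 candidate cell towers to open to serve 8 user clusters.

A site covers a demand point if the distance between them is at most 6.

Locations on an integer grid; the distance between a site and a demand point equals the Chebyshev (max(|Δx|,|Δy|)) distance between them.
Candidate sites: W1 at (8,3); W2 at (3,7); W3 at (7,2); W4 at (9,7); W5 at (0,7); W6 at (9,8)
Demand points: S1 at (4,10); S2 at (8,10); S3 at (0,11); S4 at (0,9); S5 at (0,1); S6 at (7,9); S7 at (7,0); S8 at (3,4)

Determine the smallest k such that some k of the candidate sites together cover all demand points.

2

Coverage sets (demand points within 6 of each site):
  W1: {S6, S7, S8}
  W2: {S1, S2, S3, S4, S5, S6, S8}
  W3: {S7, S8}
  W4: {S1, S2, S6, S8}
  W5: {S1, S3, S4, S5, S8}
  W6: {S1, S2, S6, S8}
No single site covers all 8 demand points.
But {W1, W2} covers everything, so the minimum is 2.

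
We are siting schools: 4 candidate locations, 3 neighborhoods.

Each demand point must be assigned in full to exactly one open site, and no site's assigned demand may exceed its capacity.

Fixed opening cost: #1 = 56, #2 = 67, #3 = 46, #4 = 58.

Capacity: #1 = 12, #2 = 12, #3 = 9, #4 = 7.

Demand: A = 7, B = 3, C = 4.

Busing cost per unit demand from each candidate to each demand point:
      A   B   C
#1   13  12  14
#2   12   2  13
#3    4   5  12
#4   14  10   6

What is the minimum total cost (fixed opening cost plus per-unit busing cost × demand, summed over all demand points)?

Open {#3, #4}; cheapest assignment that respects the capacities:
  #3 (cap 9, load 7): A — cost 7×4 = 28
  #4 (cap 7, load 7): B, C — cost 3×10 + 4×6 = 54
  Shipping 82, fixed 104 → total 186.
  Any other capacity-feasible assignment to {#3, #4} ships for at least 82.
Compare {#2, #3}: its best feasible assignment gives total 199.
Compare {#1, #3}: its best feasible assignment gives total 222.
Every other set of open sites that can feasibly serve all demand totals ≥ 199 even under its best assignment. Minimum: 186.

186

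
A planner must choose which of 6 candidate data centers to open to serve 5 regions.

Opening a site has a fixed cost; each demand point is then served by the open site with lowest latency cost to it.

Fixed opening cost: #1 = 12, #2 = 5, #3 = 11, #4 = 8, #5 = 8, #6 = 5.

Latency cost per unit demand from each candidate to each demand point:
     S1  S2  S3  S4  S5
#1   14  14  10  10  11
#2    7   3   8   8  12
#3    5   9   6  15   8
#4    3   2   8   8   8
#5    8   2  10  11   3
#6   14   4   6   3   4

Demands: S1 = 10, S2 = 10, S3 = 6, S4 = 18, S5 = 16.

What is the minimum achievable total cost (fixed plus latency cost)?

Open {#4, #5, #6}: assign each demand point to its cheapest open site.
  S1→#4 10×3=30, S2→#4 10×2=20, S3→#6 6×6=36, S4→#6 18×3=54, S5→#5 16×3=48
  latency cost 188, fixed 21 → total 209.
Compare {#2, #4, #5, #6}: latency cost 188 + fixed 26 = 214.
Compare {#4, #6}: latency cost 204 + fixed 13 = 217.
Compare {#3, #4, #5, #6}: latency cost 188 + fixed 32 = 220.
All other subsets cost ≥ 214. Minimum total cost: 209.

209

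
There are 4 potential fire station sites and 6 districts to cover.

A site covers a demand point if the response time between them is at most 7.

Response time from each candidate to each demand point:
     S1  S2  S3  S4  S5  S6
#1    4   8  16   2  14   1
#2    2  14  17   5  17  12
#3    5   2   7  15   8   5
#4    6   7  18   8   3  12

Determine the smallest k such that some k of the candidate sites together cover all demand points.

3

Coverage sets (demand points within 7 of each site):
  #1: {S1, S4, S6}
  #2: {S1, S4}
  #3: {S1, S2, S3, S6}
  #4: {S1, S2, S5}
No 2 sites suffice: every size-2 union leaves at least one demand point uncovered.
But {#1, #3, #4} covers everything, so the minimum is 3.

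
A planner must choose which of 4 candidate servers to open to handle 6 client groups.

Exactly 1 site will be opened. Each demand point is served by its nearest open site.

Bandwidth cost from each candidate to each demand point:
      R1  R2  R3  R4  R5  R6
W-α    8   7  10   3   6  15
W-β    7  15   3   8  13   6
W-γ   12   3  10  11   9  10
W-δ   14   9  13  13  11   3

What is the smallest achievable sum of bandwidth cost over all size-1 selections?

Open {W-α}.
  R1→W-α 8, R2→W-α 7, R3→W-α 10, R4→W-α 3, R5→W-α 6, R6→W-α 15  ⇒ total 49.
Compare {W-β}: total 52.
Compare {W-γ}: total 55.
No size-1 selection does better; minimum is 49.

49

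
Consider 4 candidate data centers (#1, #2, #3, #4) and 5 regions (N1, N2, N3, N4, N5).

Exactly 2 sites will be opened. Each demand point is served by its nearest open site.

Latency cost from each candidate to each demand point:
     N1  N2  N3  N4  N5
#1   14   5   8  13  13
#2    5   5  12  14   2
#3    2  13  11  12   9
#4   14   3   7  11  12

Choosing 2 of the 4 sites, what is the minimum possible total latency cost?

Open {#2, #4}.
  N1→#2 5, N2→#4 3, N3→#4 7, N4→#4 11, N5→#2 2  ⇒ total 28.
Compare {#2, #3}: total 32.
Compare {#3, #4}: total 32.
No size-2 selection does better; minimum is 28.

28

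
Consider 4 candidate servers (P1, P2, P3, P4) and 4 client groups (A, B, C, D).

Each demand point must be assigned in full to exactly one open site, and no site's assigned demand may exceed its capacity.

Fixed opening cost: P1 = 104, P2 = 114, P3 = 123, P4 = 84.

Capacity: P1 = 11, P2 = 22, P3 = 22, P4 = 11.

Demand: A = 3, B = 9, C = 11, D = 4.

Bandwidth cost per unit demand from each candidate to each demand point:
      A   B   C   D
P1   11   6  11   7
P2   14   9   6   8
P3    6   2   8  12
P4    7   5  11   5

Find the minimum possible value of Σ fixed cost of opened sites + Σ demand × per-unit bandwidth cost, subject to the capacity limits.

Open {P3, P4}; cheapest assignment that respects the capacities:
  P3 (cap 22, load 20): B, C — cost 9×2 + 11×8 = 106
  P4 (cap 11, load 7): A, D — cost 3×7 + 4×5 = 41
  Shipping 147, fixed 207 → total 354.
  Any other capacity-feasible assignment to {P3, P4} ships for at least 147.
Compare {P2, P3}: its best feasible assignment gives total 371.
Compare {P2, P4}: its best feasible assignment gives total 383.
Every other set of open sites that can feasibly serve all demand totals ≥ 371 even under its best assignment. Minimum: 354.

354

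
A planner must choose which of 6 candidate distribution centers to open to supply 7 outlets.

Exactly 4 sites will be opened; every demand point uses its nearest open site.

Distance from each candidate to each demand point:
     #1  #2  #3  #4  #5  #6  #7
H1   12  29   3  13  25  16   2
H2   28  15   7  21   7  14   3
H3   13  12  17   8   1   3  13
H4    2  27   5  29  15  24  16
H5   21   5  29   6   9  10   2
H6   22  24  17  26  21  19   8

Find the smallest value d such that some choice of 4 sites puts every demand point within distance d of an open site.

Open {H1, H3, H4, H5}.
  Farthest demand point is #4 at distance 6 (to H5); all others are ≤ 6.
With {H2, H3, H4, H5} the worst case is 6.
With {H3, H4, H5, H6} the worst case is 6.
No size-4 selection achieves below 6.

6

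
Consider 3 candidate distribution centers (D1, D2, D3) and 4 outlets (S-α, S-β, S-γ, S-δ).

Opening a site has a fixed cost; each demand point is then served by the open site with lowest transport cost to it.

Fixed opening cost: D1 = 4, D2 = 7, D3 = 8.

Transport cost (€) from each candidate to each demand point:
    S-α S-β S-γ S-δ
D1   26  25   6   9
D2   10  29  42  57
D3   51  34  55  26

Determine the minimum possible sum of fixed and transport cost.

Open {D1, D2}: assign each demand point to its cheapest open site.
  S-α→D2 10, S-β→D1 25, S-γ→D1 6, S-δ→D1 9
  transport cost 50, fixed 11 → total 61.
Compare {D1, D2, D3}: transport cost 50 + fixed 19 = 69.
Compare {D1}: transport cost 66 + fixed 4 = 70.
Compare {D1, D3}: transport cost 66 + fixed 12 = 78.
All other subsets cost ≥ 69. Minimum total cost: 61.

61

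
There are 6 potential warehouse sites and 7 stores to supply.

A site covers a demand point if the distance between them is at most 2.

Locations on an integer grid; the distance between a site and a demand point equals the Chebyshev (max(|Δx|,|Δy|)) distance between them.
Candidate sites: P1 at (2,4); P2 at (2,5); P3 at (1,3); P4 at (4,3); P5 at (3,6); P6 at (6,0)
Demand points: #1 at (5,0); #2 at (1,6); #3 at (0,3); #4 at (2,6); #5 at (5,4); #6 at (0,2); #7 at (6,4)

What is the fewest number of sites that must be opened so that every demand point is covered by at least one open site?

3

Coverage sets (demand points within 2 of each site):
  P1: {#2, #3, #4, #6}
  P2: {#2, #3, #4}
  P3: {#3, #6}
  P4: {#5, #7}
  P5: {#2, #4, #5}
  P6: {#1}
No 2 sites suffice: every size-2 union leaves at least one demand point uncovered.
But {P1, P4, P6} covers everything, so the minimum is 3.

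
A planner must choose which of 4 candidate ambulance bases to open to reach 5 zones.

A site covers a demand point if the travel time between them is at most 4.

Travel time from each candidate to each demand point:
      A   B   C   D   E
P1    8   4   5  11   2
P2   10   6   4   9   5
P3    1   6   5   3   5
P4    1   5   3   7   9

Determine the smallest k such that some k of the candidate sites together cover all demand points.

3

Coverage sets (demand points within 4 of each site):
  P1: {B, E}
  P2: {C}
  P3: {A, D}
  P4: {A, C}
No 2 sites suffice: every size-2 union leaves at least one demand point uncovered.
But {P1, P2, P3} covers everything, so the minimum is 3.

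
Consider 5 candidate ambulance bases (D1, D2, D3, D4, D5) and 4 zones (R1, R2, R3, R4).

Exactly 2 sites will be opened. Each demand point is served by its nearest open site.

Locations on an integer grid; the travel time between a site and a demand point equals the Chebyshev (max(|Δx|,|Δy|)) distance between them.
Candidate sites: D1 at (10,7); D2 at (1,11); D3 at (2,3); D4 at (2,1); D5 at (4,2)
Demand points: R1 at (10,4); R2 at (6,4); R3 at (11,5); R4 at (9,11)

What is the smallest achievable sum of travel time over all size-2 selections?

Open {D1, D5}.
  R1→D1 3, R2→D5 2, R3→D1 2, R4→D1 4  ⇒ total 11.
Compare {D1, D2}: total 13.
Compare {D1, D3}: total 13.
No size-2 selection does better; minimum is 11.

11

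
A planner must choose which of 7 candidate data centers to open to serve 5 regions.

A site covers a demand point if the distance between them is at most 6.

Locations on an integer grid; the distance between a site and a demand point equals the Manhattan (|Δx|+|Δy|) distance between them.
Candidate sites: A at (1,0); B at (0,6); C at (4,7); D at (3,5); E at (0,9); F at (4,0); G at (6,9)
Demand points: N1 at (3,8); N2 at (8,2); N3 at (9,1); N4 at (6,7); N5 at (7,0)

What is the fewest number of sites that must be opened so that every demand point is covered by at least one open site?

2

Coverage sets (demand points within 6 of each site):
  A: {N5}
  B: {N1}
  C: {N1, N4}
  D: {N1, N4}
  E: {N1}
  F: {N2, N3, N5}
  G: {N1, N4}
No single site covers all 5 demand points.
But {C, F} covers everything, so the minimum is 2.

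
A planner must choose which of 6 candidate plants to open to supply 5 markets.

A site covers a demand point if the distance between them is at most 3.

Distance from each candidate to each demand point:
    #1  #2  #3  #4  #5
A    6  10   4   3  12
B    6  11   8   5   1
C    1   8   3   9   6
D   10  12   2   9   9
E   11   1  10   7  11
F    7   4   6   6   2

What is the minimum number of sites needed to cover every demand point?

Coverage sets (demand points within 3 of each site):
  A: {#4}
  B: {#5}
  C: {#1, #3}
  D: {#3}
  E: {#2}
  F: {#5}
No 3 sites suffice: every size-3 union leaves at least one demand point uncovered.
But {A, B, C, E} covers everything, so the minimum is 4.

4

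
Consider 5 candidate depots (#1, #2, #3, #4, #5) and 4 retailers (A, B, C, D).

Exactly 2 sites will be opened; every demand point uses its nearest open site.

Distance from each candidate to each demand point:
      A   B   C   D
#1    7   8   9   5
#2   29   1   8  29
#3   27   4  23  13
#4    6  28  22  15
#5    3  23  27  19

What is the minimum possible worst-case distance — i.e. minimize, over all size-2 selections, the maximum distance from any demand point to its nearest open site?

8

Open {#1, #2}.
  Farthest demand point is C at distance 8 (to #2); all others are ≤ 8.
With {#1, #3} the worst case is 9.
With {#1, #4} the worst case is 9.
No size-2 selection achieves below 8.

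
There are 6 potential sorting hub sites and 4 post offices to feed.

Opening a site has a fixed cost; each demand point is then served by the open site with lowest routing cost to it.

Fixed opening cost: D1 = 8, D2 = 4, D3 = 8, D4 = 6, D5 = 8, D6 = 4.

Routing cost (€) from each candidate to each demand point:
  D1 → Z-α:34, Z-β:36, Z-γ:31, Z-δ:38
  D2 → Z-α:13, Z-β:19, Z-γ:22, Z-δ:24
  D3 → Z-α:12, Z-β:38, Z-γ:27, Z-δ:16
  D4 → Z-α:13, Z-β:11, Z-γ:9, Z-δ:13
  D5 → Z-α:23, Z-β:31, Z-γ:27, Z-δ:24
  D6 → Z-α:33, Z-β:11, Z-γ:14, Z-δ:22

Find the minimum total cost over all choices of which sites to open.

52

Open {D4}: assign each demand point to its cheapest open site.
  Z-α→D4 13, Z-β→D4 11, Z-γ→D4 9, Z-δ→D4 13
  routing cost 46, fixed 6 → total 52.
Compare {D2, D4}: routing cost 46 + fixed 10 = 56.
Compare {D4, D6}: routing cost 46 + fixed 10 = 56.
Compare {D3, D4}: routing cost 45 + fixed 14 = 59.
All other subsets cost ≥ 56. Minimum total cost: 52.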